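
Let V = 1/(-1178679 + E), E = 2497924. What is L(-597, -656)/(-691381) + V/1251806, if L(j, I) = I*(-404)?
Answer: -437670918245213899/1141773413456035070 ≈ -0.38333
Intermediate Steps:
L(j, I) = -404*I
V = 1/1319245 (V = 1/(-1178679 + 2497924) = 1/1319245 ≈ 7.5801e-7)
L(-597, -656)/(-691381) + V/1251806 = -404*(-656)/(-691381) + (1/1319245)/1251806 = 265024*(-1/691381) + (1/1319245)*(1/1251806) = -265024/691381 + 1/1651438806470 = -437670918245213899/1141773413456035070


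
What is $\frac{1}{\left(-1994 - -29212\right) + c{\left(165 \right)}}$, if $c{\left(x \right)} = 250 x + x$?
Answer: $\frac{1}{68633} \approx 1.457 \cdot 10^{-5}$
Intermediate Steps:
$c{\left(x \right)} = 251 x$
$\frac{1}{\left(-1994 - -29212\right) + c{\left(165 \right)}} = \frac{1}{\left(-1994 - -29212\right) + 251 \cdot 165} = \frac{1}{\left(-1994 + 29212\right) + 41415} = \frac{1}{27218 + 41415} = \frac{1}{68633}$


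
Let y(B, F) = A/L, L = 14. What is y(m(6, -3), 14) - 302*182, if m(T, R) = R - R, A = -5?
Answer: -769501/14 ≈ -54964.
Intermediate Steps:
m(T, R) = 0
y(B, F) = -5/14
y(m(6, -3), 14) - 302*182 = -5/14 - 302*182 = -5/14 - 54964 = -769501/14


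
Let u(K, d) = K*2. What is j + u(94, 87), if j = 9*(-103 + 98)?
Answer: 143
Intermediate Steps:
u(K, d) = 2*K
j = -45 (j = 9*(-5) = -45)
j + u(94, 87) = -45 + 2*94 = -45 + 188 = 143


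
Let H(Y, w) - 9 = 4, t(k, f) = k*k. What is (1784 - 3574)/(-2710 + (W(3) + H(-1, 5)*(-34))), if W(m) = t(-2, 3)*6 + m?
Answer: 358/625 ≈ 0.57280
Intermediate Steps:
t(k, f) = k²
H(Y, w) = 13 (H(Y, w) = 9 + 4 = 13)
W(m) = 24 + m (W(m) = (-2)²*6 + m = 4*6 + m = 24 + m)
(1784 - 3574)/(-2710 + (W(3) + H(-1, 5)*(-34))) = (1784 - 3574)/(-2710 + ((24 + 3) + 13*(-34))) = -1790/(-2710 + (27 - 442)) = -1790/(-2710 - 415) = -1790/(-3125) = -1790*(-1/3125) = 358/625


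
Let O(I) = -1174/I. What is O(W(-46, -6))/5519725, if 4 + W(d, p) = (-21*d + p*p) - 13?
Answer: -1174/5436929125 ≈ -2.1593e-7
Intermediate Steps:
W(d, p) = -17 + p**2 - 21*d (W(d, p) = -4 + ((-21*d + p*p) - 13) = -4 + ((-21*d + p**2) - 13) = -4 + ((p**2 - 21*d) - 13) = -4 + (-13 + p**2 - 21*d) = -17 + p**2 - 21*d)
O(W(-46, -6))/5519725 = -1174/(-17 + (-6)**2 - 21*(-46))/5519725 = -1174/(-17 + 36 + 966)*(1/5519725) = -1174/985*(1/5519725) = -1174*1/985*(1/5519725) = -1174/985*1/5519725 = -1174/5436929125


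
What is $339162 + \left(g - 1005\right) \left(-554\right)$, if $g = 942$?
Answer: $374064$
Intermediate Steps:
$339162 + \left(g - 1005\right) \left(-554\right) = 339162 + \left(942 - 1005\right) \left(-554\right) = 339162 - -34902 = 339162 + 34902 = 374064$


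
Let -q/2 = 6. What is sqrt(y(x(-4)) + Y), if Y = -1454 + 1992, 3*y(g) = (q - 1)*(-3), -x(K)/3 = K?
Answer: sqrt(551) ≈ 23.473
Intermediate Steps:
q = -12 (q = -2*6 = -12)
x(K) = -3*K
y(g) = 13 (y(g) = ((-12 - 1)*(-3))/3 = (-13*(-3))/3 = (1/3)*39 = 13)
Y = 538
sqrt(y(x(-4)) + Y) = sqrt(13 + 538) = sqrt(551)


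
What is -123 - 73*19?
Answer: -1510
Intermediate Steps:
-123 - 73*19 = -123 - 1387 = -1510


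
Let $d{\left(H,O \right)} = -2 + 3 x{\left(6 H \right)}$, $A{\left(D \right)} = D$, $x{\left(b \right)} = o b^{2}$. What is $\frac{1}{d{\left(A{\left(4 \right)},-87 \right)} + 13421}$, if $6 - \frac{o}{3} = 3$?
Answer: $\frac{1}{28971} \approx 3.4517 \cdot 10^{-5}$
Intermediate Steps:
$o = 9$ ($o = 18 - 9 = 9$)
$x{\left(b \right)} = 9 b^{2}$
$d{\left(H,O \right)} = -2 + 972 H^{2}$ ($d{\left(H,O \right)} = -2 + 3 \cdot 9 \left(6 H\right)^{2} = -2 + 3 \cdot 9 \cdot 36 H^{2} = -2 + 3 \cdot 324 H^{2} = -2 + 972 H^{2}$)
$\frac{1}{d{\left(A{\left(4 \right)},-87 \right)} + 13421} = \frac{1}{\left(-2 + 972 \cdot 4^{2}\right) + 13421} = \frac{1}{\left(-2 + 972 \cdot 16\right) + 13421} = \frac{1}{\left(-2 + 15552\right) + 13421} = \frac{1}{15550 + 13421} = \frac{1}{28971}$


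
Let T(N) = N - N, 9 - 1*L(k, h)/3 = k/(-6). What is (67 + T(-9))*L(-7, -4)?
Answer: 3149/2 ≈ 1574.5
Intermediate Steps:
L(k, h) = 27 + k/2 (L(k, h) = 27 - 3*k/(-6) = 27 - 3*k*(-1)/6 = 27 - (-1)*k/2 = 27 + k/2)
T(N) = 0
(67 + T(-9))*L(-7, -4) = (67 + 0)*(27 + (1/2)*(-7)) = 67*(27 - 7/2) = 67*(47/2) = 3149/2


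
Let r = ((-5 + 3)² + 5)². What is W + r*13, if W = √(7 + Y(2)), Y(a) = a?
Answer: 1056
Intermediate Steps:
r = 81 (r = ((-2)² + 5)² = (4 + 5)² = 9² = 81)
W = 3 (W = √(7 + 2) = √9 = 3)
W + r*13 = 3 + 81*13 = 3 + 1053 = 1056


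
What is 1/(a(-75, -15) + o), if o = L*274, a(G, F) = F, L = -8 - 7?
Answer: -1/4125 ≈ -0.00024242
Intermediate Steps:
L = -15
o = -4110 (o = -15*274 = -4110)
1/(a(-75, -15) + o) = 1/(-15 - 4110) = 1/(-4125) = -1/4125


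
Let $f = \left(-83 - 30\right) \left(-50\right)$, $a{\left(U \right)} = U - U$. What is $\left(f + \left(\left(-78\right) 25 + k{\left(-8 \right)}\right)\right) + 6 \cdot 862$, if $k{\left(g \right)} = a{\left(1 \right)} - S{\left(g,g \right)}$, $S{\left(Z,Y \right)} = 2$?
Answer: $8870$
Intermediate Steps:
$a{\left(U \right)} = 0$
$f = 5650$ ($f = \left(-83 - 30\right) \left(-50\right) = \left(-113\right) \left(-50\right) = 5650$)
$k{\left(g \right)} = -2$ ($k{\left(g \right)} = 0 - 2 = -2$)
$\left(f + \left(\left(-78\right) 25 + k{\left(-8 \right)}\right)\right) + 6 \cdot 862 = \left(5650 - 1952\right) + 6 \cdot 862 = \left(5650 - 1952\right) + 5172 = 3698 + 5172 = 8870$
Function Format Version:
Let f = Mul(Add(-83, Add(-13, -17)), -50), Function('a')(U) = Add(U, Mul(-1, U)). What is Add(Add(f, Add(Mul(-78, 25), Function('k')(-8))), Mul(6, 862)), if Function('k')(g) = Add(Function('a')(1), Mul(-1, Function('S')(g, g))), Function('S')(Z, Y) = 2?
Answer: 8870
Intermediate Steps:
Function('a')(U) = 0
f = 5650 (f = Mul(Add(-83, -30), -50) = Mul(-113, -50) = 5650)
Function('k')(g) = -2 (Function('k')(g) = Add(0, Mul(-1, 2)) = Add(0, -2) = -2)
Add(Add(f, Add(Mul(-78, 25), Function('k')(-8))), Mul(6, 862)) = Add(Add(5650, Add(Mul(-78, 25), -2)), Mul(6, 862)) = Add(Add(5650, Add(-1950, -2)), 5172) = Add(Add(5650, -1952), 5172) = Add(3698, 5172) = 8870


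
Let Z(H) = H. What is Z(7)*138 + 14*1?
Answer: 980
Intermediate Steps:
Z(7)*138 + 14*1 = 7*138 + 14*1 = 966 + 14 = 980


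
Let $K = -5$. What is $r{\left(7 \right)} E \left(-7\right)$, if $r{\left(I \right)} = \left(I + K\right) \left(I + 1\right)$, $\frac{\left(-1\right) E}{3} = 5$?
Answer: $1680$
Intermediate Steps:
$E = -15$ ($E = \left(-3\right) 5 = -15$)
$r{\left(I \right)} = \left(1 + I\right) \left(-5 + I\right)$ ($r{\left(I \right)} = \left(I - 5\right) \left(I + 1\right) = \left(-5 + I\right) \left(1 + I\right) = \left(1 + I\right) \left(-5 + I\right)$)
$r{\left(7 \right)} E \left(-7\right) = \left(-5 + 7^{2} - 28\right) \left(-15\right) \left(-7\right) = \left(-5 + 49 - 28\right) \left(-15\right) \left(-7\right) = 16 \left(-15\right) \left(-7\right) = \left(-240\right) \left(-7\right) = 1680$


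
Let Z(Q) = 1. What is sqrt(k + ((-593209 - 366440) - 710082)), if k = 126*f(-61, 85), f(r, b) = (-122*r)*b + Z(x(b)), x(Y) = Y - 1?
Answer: 7*sqrt(1592535) ≈ 8833.7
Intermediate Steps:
x(Y) = -1 + Y
f(r, b) = 1 - 122*b*r (f(r, b) = (-122*r)*b + 1 = -122*b*r + 1 = 1 - 122*b*r)
k = 79703946 (k = 126*(1 - 122*85*(-61)) = 126*(1 + 632570) = 126*632571 = 79703946)
sqrt(k + ((-593209 - 366440) - 710082)) = sqrt(79703946 + ((-593209 - 366440) - 710082)) = sqrt(79703946 + (-959649 - 710082)) = sqrt(79703946 - 1669731) = sqrt(78034215) = 7*sqrt(1592535)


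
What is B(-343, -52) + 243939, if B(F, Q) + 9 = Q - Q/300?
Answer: 18290863/75 ≈ 2.4388e+5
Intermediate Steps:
B(F, Q) = -9 + 299*Q/300 (B(F, Q) = -9 + (Q - Q/300) = -9 + 299*Q/300)
B(-343, -52) + 243939 = (-9 + (299/300)*(-52)) + 243939 = (-9 - 3887/75) + 243939 = -4562/75 + 243939 = 18290863/75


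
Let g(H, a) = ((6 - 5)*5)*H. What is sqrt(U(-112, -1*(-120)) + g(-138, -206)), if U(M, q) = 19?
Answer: I*sqrt(671) ≈ 25.904*I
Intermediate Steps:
g(H, a) = 5*H (g(H, a) = (1*5)*H = 5*H)
sqrt(U(-112, -1*(-120)) + g(-138, -206)) = sqrt(19 + 5*(-138)) = sqrt(19 - 690) = sqrt(-671) = I*sqrt(671)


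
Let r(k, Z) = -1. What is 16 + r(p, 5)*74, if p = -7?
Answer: -58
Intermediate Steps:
16 + r(p, 5)*74 = 16 - 1*74 = 16 - 74 = -58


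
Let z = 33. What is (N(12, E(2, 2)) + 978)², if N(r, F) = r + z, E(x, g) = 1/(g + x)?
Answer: 1046529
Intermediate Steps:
N(r, F) = 33 + r (N(r, F) = r + 33 = 33 + r)
(N(12, E(2, 2)) + 978)² = ((33 + 12) + 978)² = (45 + 978)² = 1023² = 1046529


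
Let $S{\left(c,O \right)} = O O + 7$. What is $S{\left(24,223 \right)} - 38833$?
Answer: $10903$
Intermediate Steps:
$S{\left(c,O \right)} = 7 + O^{2}$ ($S{\left(c,O \right)} = O^{2} + 7 = 7 + O^{2}$)
$S{\left(24,223 \right)} - 38833 = \left(7 + 223^{2}\right) - 38833 = \left(7 + 49729\right) - 38833 = 49736 - 38833 = 10903$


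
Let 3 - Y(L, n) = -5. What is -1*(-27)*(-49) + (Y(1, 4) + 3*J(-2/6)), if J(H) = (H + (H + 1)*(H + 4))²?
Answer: -35144/27 ≈ -1301.6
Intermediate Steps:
Y(L, n) = 8 (Y(L, n) = 3 - 1*(-5) = 3 + 5 = 8)
J(H) = (H + (1 + H)*(4 + H))²
-1*(-27)*(-49) + (Y(1, 4) + 3*J(-2/6)) = -1*(-27)*(-49) + (8 + 3*(4 + (-2/6)² + 6*(-2/6))²) = 27*(-49) + (8 + 3*(4 + (-2*⅙)² + 6*(-2*⅙))²) = -1323 + (8 + 3*(4 + (-⅓)² + 6*(-⅓))²) = -1323 + (8 + 3*(4 + ⅑ - 2)²) = -1323 + (8 + 3*(19/9)²) = -1323 + (8 + 3*(361/81)) = -1323 + (8 + 361/27) = -1323 + 577/27 = -35144/27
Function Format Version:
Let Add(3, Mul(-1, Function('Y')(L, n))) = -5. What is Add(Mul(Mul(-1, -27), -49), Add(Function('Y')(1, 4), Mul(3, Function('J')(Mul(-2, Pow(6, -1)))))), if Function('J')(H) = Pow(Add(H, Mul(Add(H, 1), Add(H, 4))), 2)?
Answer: Rational(-35144, 27) ≈ -1301.6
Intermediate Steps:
Function('Y')(L, n) = 8 (Function('Y')(L, n) = Add(3, Mul(-1, -5)) = Add(3, 5) = 8)
Function('J')(H) = Pow(Add(H, Mul(Add(1, H), Add(4, H))), 2)
Add(Mul(Mul(-1, -27), -49), Add(Function('Y')(1, 4), Mul(3, Function('J')(Mul(-2, Pow(6, -1)))))) = Add(Mul(Mul(-1, -27), -49), Add(8, Mul(3, Pow(Add(4, Pow(Mul(-2, Pow(6, -1)), 2), Mul(6, Mul(-2, Pow(6, -1)))), 2)))) = Add(Mul(27, -49), Add(8, Mul(3, Pow(Add(4, Pow(Mul(-2, Rational(1, 6)), 2), Mul(6, Mul(-2, Rational(1, 6)))), 2)))) = Add(-1323, Add(8, Mul(3, Pow(Add(4, Pow(Rational(-1, 3), 2), Mul(6, Rational(-1, 3))), 2)))) = Add(-1323, Add(8, Mul(3, Pow(Add(4, Rational(1, 9), -2), 2)))) = Add(-1323, Add(8, Mul(3, Pow(Rational(19, 9), 2)))) = Add(-1323, Add(8, Mul(3, Rational(361, 81)))) = Add(-1323, Add(8, Rational(361, 27))) = Add(-1323, Rational(577, 27)) = Rational(-35144, 27)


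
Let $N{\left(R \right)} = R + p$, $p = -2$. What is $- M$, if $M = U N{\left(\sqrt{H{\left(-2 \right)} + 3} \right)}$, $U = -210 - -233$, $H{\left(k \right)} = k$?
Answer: $23$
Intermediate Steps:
$N{\left(R \right)} = -2 + R$ ($N{\left(R \right)} = R - 2 = -2 + R$)
$U = 23$ ($U = -210 + 233 = 23$)
$M = -23$ ($M = 23 \left(-2 + \sqrt{-2 + 3}\right) = 23 \left(-2 + \sqrt{1}\right) = 23 \left(-2 + 1\right) = 23 \left(-1\right) = -23$)
$- M = \left(-1\right) \left(-23\right) = 23$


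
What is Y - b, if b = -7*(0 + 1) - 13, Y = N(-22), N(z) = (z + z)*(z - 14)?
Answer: 1604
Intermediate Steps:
N(z) = 2*z*(-14 + z) (N(z) = (2*z)*(-14 + z) = 2*z*(-14 + z))
Y = 1584 (Y = 2*(-22)*(-14 - 22) = 2*(-22)*(-36) = 1584)
b = -20 (b = -7*1 - 13 = -7 - 13 = -20)
Y - b = 1584 - 1*(-20) = 1584 + 20 = 1604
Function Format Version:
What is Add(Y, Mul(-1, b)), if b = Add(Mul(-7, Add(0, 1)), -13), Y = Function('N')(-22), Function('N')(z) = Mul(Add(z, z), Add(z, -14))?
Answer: 1604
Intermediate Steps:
Function('N')(z) = Mul(2, z, Add(-14, z)) (Function('N')(z) = Mul(Mul(2, z), Add(-14, z)) = Mul(2, z, Add(-14, z)))
Y = 1584 (Y = Mul(2, -22, Add(-14, -22)) = Mul(2, -22, -36) = 1584)
b = -20 (b = Add(Mul(-7, 1), -13) = Add(-7, -13) = -20)
Add(Y, Mul(-1, b)) = Add(1584, Mul(-1, -20)) = Add(1584, 20) = 1604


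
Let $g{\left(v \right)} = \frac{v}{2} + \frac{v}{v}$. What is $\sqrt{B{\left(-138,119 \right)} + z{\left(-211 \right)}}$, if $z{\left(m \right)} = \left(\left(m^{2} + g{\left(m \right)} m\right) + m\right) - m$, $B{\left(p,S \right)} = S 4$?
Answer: $\frac{\sqrt{268186}}{2} \approx 258.93$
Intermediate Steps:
$B{\left(p,S \right)} = 4 S$
$g{\left(v \right)} = 1 + \frac{v}{2}$ ($g{\left(v \right)} = v \frac{1}{2} + 1 = \frac{v}{2} + 1 = 1 + \frac{v}{2}$)
$z{\left(m \right)} = m^{2} + m \left(1 + \frac{m}{2}\right)$ ($z{\left(m \right)} = \left(\left(m^{2} + \left(1 + \frac{m}{2}\right) m\right) + m\right) - m = \left(\left(m^{2} + m \left(1 + \frac{m}{2}\right)\right) + m\right) - m = \left(m + m^{2} + m \left(1 + \frac{m}{2}\right)\right) - m = m^{2} + m \left(1 + \frac{m}{2}\right)$)
$\sqrt{B{\left(-138,119 \right)} + z{\left(-211 \right)}} = \sqrt{4 \cdot 119 + \frac{1}{2} \left(-211\right) \left(2 + 3 \left(-211\right)\right)} = \sqrt{476 + \frac{1}{2} \left(-211\right) \left(2 - 633\right)} = \sqrt{476 + \frac{1}{2} \left(-211\right) \left(-631\right)} = \sqrt{476 + \frac{133141}{2}} = \sqrt{\frac{134093}{2}} = \frac{\sqrt{268186}}{2}$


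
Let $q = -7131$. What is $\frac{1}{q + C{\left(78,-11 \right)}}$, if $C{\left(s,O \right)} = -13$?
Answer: $- \frac{1}{7144} \approx -0.00013998$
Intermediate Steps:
$\frac{1}{q + C{\left(78,-11 \right)}} = \frac{1}{-7131 - 13} = \frac{1}{-7144} = - \frac{1}{7144}$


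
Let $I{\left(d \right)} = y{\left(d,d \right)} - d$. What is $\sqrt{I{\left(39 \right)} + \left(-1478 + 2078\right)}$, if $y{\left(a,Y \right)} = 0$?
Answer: $\sqrt{561} \approx 23.685$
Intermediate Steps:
$I{\left(d \right)} = - d$ ($I{\left(d \right)} = 0 - d = - d$)
$\sqrt{I{\left(39 \right)} + \left(-1478 + 2078\right)} = \sqrt{\left(-1\right) 39 + \left(-1478 + 2078\right)} = \sqrt{-39 + 600} = \sqrt{561}$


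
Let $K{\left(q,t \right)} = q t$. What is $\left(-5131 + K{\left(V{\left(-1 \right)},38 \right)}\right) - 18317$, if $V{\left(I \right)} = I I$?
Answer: $-23410$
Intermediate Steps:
$V{\left(I \right)} = I^{2}$
$\left(-5131 + K{\left(V{\left(-1 \right)},38 \right)}\right) - 18317 = \left(-5131 + \left(-1\right)^{2} \cdot 38\right) - 18317 = \left(-5131 + 1 \cdot 38\right) - 18317 = \left(-5131 + 38\right) - 18317 = -5093 - 18317 = -23410$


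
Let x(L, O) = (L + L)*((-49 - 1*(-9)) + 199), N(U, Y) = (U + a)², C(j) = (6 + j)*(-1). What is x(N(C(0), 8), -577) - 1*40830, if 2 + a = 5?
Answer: -37968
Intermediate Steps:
a = 3 (a = -2 + 5 = 3)
C(j) = -6 - j
N(U, Y) = (3 + U)² (N(U, Y) = (U + 3)² = (3 + U)²)
x(L, O) = 318*L (x(L, O) = (2*L)*((-49 + 9) + 199) = (2*L)*(-40 + 199) = (2*L)*159 = 318*L)
x(N(C(0), 8), -577) - 1*40830 = 318*(3 + (-6 - 1*0))² - 1*40830 = 318*(3 + (-6 + 0))² - 40830 = 318*(3 - 6)² - 40830 = 318*(-3)² - 40830 = 318*9 - 40830 = 2862 - 40830 = -37968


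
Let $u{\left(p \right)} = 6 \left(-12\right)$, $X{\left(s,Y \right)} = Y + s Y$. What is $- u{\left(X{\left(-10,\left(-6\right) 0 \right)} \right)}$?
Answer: $72$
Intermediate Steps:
$X{\left(s,Y \right)} = Y + Y s$
$u{\left(p \right)} = -72$
$- u{\left(X{\left(-10,\left(-6\right) 0 \right)} \right)} = \left(-1\right) \left(-72\right) = 72$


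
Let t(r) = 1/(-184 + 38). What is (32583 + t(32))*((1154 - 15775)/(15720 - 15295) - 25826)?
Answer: -52283907855507/62050 ≈ -8.4261e+8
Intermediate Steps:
t(r) = -1/146 (t(r) = 1/(-146) = -1/146)
(32583 + t(32))*((1154 - 15775)/(15720 - 15295) - 25826) = (32583 - 1/146)*((1154 - 15775)/(15720 - 15295) - 25826) = 4757117*(-14621/425 - 25826)/146 = (4757117/146)*(-10990671/425) = -52283907855507/62050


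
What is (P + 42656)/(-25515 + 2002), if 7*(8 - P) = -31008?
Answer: -329656/164591 ≈ -2.0029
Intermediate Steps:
P = 31064/7 (P = 8 - ⅐*(-31008) = 8 + 31008/7 = 31064/7 ≈ 4437.7)
(P + 42656)/(-25515 + 2002) = (31064/7 + 42656)/(-25515 + 2002) = (329656/7)/(-23513) = (329656/7)*(-1/23513) = -329656/164591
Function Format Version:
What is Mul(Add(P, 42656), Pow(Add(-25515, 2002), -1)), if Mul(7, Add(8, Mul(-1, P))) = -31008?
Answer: Rational(-329656, 164591) ≈ -2.0029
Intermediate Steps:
P = Rational(31064, 7) (P = Add(8, Mul(Rational(-1, 7), -31008)) = Add(8, Rational(31008, 7)) = Rational(31064, 7) ≈ 4437.7)
Mul(Add(P, 42656), Pow(Add(-25515, 2002), -1)) = Mul(Add(Rational(31064, 7), 42656), Pow(Add(-25515, 2002), -1)) = Mul(Rational(329656, 7), Pow(-23513, -1)) = Mul(Rational(329656, 7), Rational(-1, 23513)) = Rational(-329656, 164591)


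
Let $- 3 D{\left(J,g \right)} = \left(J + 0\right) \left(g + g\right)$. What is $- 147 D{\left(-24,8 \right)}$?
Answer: $-18816$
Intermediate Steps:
$D{\left(J,g \right)} = - \frac{2 J g}{3}$ ($D{\left(J,g \right)} = - \frac{\left(J + 0\right) \left(g + g\right)}{3} = - \frac{J 2 g}{3} = - \frac{2 J g}{3}$)
$- 147 D{\left(-24,8 \right)} = - 147 \left(\left(- \frac{2}{3}\right) \left(-24\right) 8\right) = \left(-147\right) 128 = -18816$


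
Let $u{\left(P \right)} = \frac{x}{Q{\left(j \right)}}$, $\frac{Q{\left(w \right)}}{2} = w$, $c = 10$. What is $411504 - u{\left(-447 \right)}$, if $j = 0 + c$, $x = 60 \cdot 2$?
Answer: $411498$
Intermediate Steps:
$x = 120$
$j = 10$ ($j = 0 + 10 = 10$)
$Q{\left(w \right)} = 2 w$
$u{\left(P \right)} = 6$ ($u{\left(P \right)} = \frac{120}{2 \cdot 10} = \frac{120}{20} = 120 \cdot \frac{1}{20} = 6$)
$411504 - u{\left(-447 \right)} = 411504 - 6 = 411498$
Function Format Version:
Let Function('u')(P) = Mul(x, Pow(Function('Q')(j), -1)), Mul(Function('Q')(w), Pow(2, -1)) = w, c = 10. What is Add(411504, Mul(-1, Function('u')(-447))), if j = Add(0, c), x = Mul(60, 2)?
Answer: 411498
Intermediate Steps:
x = 120
j = 10 (j = Add(0, 10) = 10)
Function('Q')(w) = Mul(2, w)
Function('u')(P) = 6 (Function('u')(P) = Mul(120, Pow(Mul(2, 10), -1)) = Mul(120, Pow(20, -1)) = Mul(120, Rational(1, 20)) = 6)
Add(411504, Mul(-1, Function('u')(-447))) = Add(411504, Mul(-1, 6)) = Add(411504, -6) = 411498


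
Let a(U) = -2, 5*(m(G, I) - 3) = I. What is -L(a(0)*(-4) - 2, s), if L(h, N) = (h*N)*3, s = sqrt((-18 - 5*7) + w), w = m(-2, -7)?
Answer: -18*I*sqrt(1285)/5 ≈ -129.05*I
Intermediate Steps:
m(G, I) = 3 + I/5
w = 8/5 (w = 3 + (1/5)*(-7) = 3 - 7/5 = 8/5 ≈ 1.6000)
s = I*sqrt(1285)/5 (s = sqrt((-18 - 5*7) + 8/5) = sqrt((-18 - 35) + 8/5) = sqrt(-53 + 8/5) = sqrt(-257/5) = I*sqrt(1285)/5 ≈ 7.1694*I)
L(h, N) = 3*N*h (L(h, N) = (N*h)*3 = 3*N*h)
-L(a(0)*(-4) - 2, s) = -3*I*sqrt(1285)/5*(-2*(-4) - 2) = -3*I*sqrt(1285)/5*(8 - 2) = -3*I*sqrt(1285)/5*6 = -18*I*sqrt(1285)/5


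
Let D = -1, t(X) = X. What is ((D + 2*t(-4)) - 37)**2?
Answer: 2116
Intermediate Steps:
((D + 2*t(-4)) - 37)**2 = ((-1 + 2*(-4)) - 37)**2 = ((-1 - 8) - 37)**2 = (-9 - 37)**2 = (-46)**2 = 2116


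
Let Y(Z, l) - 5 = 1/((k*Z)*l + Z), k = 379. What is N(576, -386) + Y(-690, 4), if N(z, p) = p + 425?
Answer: 46056119/1046730 ≈ 44.000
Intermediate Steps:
N(z, p) = 425 + p
Y(Z, l) = 5 + 1/(Z + 379*Z*l) (Y(Z, l) = 5 + 1/((379*Z)*l + Z) = 5 + 1/(379*Z*l + Z) = 5 + 1/(Z + 379*Z*l))
N(576, -386) + Y(-690, 4) = (425 - 386) + (1 + 5*(-690) + 1895*(-690)*4)/((-690)*(1 + 379*4)) = 39 - (1 - 3450 - 5230200)/(690*(1 + 1516)) = 39 - 1/690*(-5233649)/1517 = 39 - 1/690*1/1517*(-5233649) = 39 + 5233649/1046730 = 46056119/1046730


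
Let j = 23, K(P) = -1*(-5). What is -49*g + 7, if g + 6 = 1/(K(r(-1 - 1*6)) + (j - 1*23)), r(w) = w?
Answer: 1456/5 ≈ 291.20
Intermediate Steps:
K(P) = 5
g = -29/5 (g = -6 + 1/(5 + (23 - 1*23)) = -6 + 1/(5 + (23 - 23)) = -6 + 1/(5 + 0) = -6 + 1/5 = -29/5 ≈ -5.8000)
-49*g + 7 = -49*(-29/5) + 7 = 1421/5 + 7 = 1456/5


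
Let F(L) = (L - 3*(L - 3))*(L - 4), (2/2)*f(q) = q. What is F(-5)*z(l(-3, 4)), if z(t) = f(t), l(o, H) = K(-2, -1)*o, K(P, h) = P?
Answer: -1026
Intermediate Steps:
l(o, H) = -2*o
f(q) = q
z(t) = t
F(L) = (-4 + L)*(9 - 2*L) (F(L) = (L - 3*(-3 + L))*(-4 + L) = (L + (9 - 3*L))*(-4 + L) = (9 - 2*L)*(-4 + L) = (-4 + L)*(9 - 2*L))
F(-5)*z(l(-3, 4)) = (-36 - 2*(-5)² + 17*(-5))*(-2*(-3)) = (-36 - 2*25 - 85)*6 = (-36 - 50 - 85)*6 = -171*6 = -1026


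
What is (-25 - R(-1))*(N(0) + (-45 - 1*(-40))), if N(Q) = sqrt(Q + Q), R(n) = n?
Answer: 120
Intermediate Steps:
N(Q) = sqrt(2)*sqrt(Q) (N(Q) = sqrt(2*Q) = sqrt(2)*sqrt(Q))
(-25 - R(-1))*(N(0) + (-45 - 1*(-40))) = (-25 - 1*(-1))*(sqrt(2)*sqrt(0) + (-45 - 1*(-40))) = (-25 + 1)*(sqrt(2)*0 + (-45 + 40)) = -24*(0 - 5) = -24*(-5) = 120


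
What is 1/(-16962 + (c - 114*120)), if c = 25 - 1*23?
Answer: -1/30640 ≈ -3.2637e-5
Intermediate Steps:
c = 2 (c = 25 - 23 = 2)
1/(-16962 + (c - 114*120)) = 1/(-16962 + (2 - 114*120)) = 1/(-16962 + (2 - 13680)) = 1/(-16962 - 13678) = 1/(-30640) = -1/30640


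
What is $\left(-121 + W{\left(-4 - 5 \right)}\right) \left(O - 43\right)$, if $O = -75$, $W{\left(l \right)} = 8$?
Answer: $13334$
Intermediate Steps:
$\left(-121 + W{\left(-4 - 5 \right)}\right) \left(O - 43\right) = \left(-121 + 8\right) \left(-75 - 43\right) = \left(-113\right) \left(-118\right) = 13334$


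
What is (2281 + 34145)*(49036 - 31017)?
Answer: 656360094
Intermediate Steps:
(2281 + 34145)*(49036 - 31017) = 36426*18019 = 656360094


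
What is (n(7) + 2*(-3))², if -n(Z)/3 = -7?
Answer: 225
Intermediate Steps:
n(Z) = 21 (n(Z) = -3*(-7) = 21)
(n(7) + 2*(-3))² = (21 + 2*(-3))² = (21 - 6)² = 15² = 225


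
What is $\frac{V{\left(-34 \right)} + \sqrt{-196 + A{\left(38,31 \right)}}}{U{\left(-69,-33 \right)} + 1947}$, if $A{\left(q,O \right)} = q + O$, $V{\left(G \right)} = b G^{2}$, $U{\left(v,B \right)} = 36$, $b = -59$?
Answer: $- \frac{68204}{1983} + \frac{i \sqrt{127}}{1983} \approx -34.394 + 0.005683 i$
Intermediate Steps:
$V{\left(G \right)} = - 59 G^{2}$
$A{\left(q,O \right)} = O + q$
$\frac{V{\left(-34 \right)} + \sqrt{-196 + A{\left(38,31 \right)}}}{U{\left(-69,-33 \right)} + 1947} = \frac{- 59 \left(-34\right)^{2} + \sqrt{-196 + \left(31 + 38\right)}}{36 + 1947} = \frac{\left(-59\right) 1156 + \sqrt{-196 + 69}}{1983} = \left(-68204 + \sqrt{-127}\right) \frac{1}{1983} = \left(-68204 + i \sqrt{127}\right) \frac{1}{1983} = - \frac{68204}{1983} + \frac{i \sqrt{127}}{1983}$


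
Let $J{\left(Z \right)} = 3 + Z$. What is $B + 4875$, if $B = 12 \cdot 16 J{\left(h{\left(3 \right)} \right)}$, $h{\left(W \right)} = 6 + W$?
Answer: $7179$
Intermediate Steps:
$B = 2304$ ($B = 12 \cdot 16 \left(3 + \left(6 + 3\right)\right) = 192 \left(3 + 9\right) = 192 \cdot 12 = 2304$)
$B + 4875 = 2304 + 4875 = 7179$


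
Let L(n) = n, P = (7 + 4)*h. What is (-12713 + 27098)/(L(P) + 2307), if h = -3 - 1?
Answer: 14385/2263 ≈ 6.3566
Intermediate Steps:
h = -4
P = -44 (P = (7 + 4)*(-4) = 11*(-4) = -44)
(-12713 + 27098)/(L(P) + 2307) = (-12713 + 27098)/(-44 + 2307) = 14385/2263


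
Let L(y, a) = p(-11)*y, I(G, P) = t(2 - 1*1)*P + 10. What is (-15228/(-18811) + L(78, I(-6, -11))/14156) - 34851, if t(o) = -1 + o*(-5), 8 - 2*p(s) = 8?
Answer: -655566933/18811 ≈ -34850.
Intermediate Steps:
p(s) = 0 (p(s) = 4 - 1/2*8 = 4 - 4 = 0)
t(o) = -1 - 5*o
I(G, P) = 10 - 6*P (I(G, P) = (-1 - 5*(2 - 1*1))*P + 10 = (-1 - 5*(2 - 1))*P + 10 = (-1 - 5*1)*P + 10 = (-1 - 5)*P + 10 = -6*P + 10 = 10 - 6*P)
L(y, a) = 0 (L(y, a) = 0*y = 0)
(-15228/(-18811) + L(78, I(-6, -11))/14156) - 34851 = (-15228/(-18811) + 0/14156) - 34851 = (-15228*(-1/18811) + 0*(1/14156)) - 34851 = (15228/18811 + 0) - 34851 = 15228/18811 - 34851 = -655566933/18811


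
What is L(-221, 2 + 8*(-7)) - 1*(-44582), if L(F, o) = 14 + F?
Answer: 44375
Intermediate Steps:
L(-221, 2 + 8*(-7)) - 1*(-44582) = (14 - 221) - 1*(-44582) = -207 + 44582 = 44375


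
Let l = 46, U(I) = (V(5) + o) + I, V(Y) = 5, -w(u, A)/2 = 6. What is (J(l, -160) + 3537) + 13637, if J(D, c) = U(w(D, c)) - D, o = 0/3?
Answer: 17121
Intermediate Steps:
w(u, A) = -12 (w(u, A) = -2*6 = -12)
o = 0 (o = 0*(⅓) = 0)
U(I) = 5 + I (U(I) = (5 + 0) + I = 5 + I)
J(D, c) = -7 - D (J(D, c) = (5 - 12) - D = -7 - D)
(J(l, -160) + 3537) + 13637 = ((-7 - 1*46) + 3537) + 13637 = ((-7 - 46) + 3537) + 13637 = (-53 + 3537) + 13637 = 3484 + 13637 = 17121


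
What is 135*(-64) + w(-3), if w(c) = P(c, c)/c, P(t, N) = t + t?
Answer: -8638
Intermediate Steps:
P(t, N) = 2*t
w(c) = 2 (w(c) = (2*c)/c = 2)
135*(-64) + w(-3) = 135*(-64) + 2 = -8640 + 2 = -8638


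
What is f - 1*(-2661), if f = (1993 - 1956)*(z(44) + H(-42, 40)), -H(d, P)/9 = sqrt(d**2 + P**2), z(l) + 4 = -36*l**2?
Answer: -2595553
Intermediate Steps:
z(l) = -4 - 36*l**2
H(d, P) = -9*sqrt(P**2 + d**2) (H(d, P) = -9*sqrt(d**2 + P**2) = -9*sqrt(P**2 + d**2))
f = -2598214 (f = (1993 - 1956)*((-4 - 36*44**2) - 9*sqrt(40**2 + (-42)**2)) = 37*((-4 - 36*1936) - 9*sqrt(1600 + 1764)) = 37*((-4 - 69696) - 9*sqrt(3364)) = 37*(-69700 - 9*58) = 37*(-69700 - 522) = 37*(-70222) = -2598214)
f - 1*(-2661) = -2598214 - 1*(-2661) = -2598214 + 2661 = -2595553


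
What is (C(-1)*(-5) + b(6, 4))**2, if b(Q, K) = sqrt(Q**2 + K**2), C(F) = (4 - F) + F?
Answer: 452 - 80*sqrt(13) ≈ 163.56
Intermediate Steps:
C(F) = 4
b(Q, K) = sqrt(K**2 + Q**2)
(C(-1)*(-5) + b(6, 4))**2 = (4*(-5) + sqrt(4**2 + 6**2))**2 = (-20 + sqrt(16 + 36))**2 = (-20 + sqrt(52))**2 = (-20 + 2*sqrt(13))**2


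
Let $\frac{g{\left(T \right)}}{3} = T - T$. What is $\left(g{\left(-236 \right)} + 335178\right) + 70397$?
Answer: $405575$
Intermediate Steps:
$g{\left(T \right)} = 0$ ($g{\left(T \right)} = 3 \left(T - T\right) = 3 \cdot 0 = 0$)
$\left(g{\left(-236 \right)} + 335178\right) + 70397 = \left(0 + 335178\right) + 70397 = 335178 + 70397 = 405575$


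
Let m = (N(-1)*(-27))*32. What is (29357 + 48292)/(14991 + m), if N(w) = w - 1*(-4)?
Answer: 25883/4133 ≈ 6.2625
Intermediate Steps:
N(w) = 4 + w (N(w) = w + 4 = 4 + w)
m = -2592 (m = ((4 - 1)*(-27))*32 = (3*(-27))*32 = -81*32 = -2592)
(29357 + 48292)/(14991 + m) = (29357 + 48292)/(14991 - 2592) = 77649/12399 = 77649*(1/12399) = 25883/4133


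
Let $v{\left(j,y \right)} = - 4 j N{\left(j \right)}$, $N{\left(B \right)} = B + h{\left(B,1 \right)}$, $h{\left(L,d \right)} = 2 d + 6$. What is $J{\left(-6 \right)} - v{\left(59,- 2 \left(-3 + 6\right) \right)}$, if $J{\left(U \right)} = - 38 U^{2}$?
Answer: $14444$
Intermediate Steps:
$h{\left(L,d \right)} = 6 + 2 d$
$N{\left(B \right)} = 8 + B$ ($N{\left(B \right)} = B + \left(6 + 2 \cdot 1\right) = B + \left(6 + 2\right) = B + 8 = 8 + B$)
$v{\left(j,y \right)} = - 4 j \left(8 + j\right)$
$J{\left(-6 \right)} - v{\left(59,- 2 \left(-3 + 6\right) \right)} = - 38 \left(-6\right)^{2} - \left(-4\right) 59 \left(8 + 59\right) = \left(-38\right) 36 - \left(-4\right) 59 \cdot 67 = -1368 - -15812 = -1368 + 15812 = 14444$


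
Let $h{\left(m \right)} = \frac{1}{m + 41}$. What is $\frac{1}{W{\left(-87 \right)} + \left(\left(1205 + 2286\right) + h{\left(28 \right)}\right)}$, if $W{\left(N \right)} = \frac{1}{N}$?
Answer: $\frac{667}{2328499} \approx 0.00028645$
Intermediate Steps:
$h{\left(m \right)} = \frac{1}{41 + m}$
$\frac{1}{W{\left(-87 \right)} + \left(\left(1205 + 2286\right) + h{\left(28 \right)}\right)} = \frac{1}{\frac{1}{-87} + \left(\left(1205 + 2286\right) + \frac{1}{41 + 28}\right)} = \frac{1}{- \frac{1}{87} + \left(3491 + \frac{1}{69}\right)} = \frac{1}{- \frac{1}{87} + \frac{240880}{69}} = \frac{1}{\frac{2328499}{667}} = \frac{667}{2328499}$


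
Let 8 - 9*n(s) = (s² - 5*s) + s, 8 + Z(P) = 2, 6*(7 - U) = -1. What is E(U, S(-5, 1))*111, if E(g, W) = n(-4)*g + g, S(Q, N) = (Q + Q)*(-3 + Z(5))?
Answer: -7955/6 ≈ -1325.8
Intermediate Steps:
U = 43/6 (U = 7 - ⅙*(-1) = 7 + ⅙ = 43/6 ≈ 7.1667)
Z(P) = -6 (Z(P) = -8 + 2 = -6)
S(Q, N) = -18*Q (S(Q, N) = (Q + Q)*(-3 - 6) = (2*Q)*(-9) = -18*Q)
n(s) = 8/9 - s²/9 + 4*s/9 (n(s) = 8/9 - ((s² - 5*s) + s)/9 = 8/9 - (s² - 4*s)/9 = 8/9 + (-s²/9 + 4*s/9) = 8/9 - s²/9 + 4*s/9)
E(g, W) = -5*g/3 (E(g, W) = (8/9 - ⅑*(-4)² + (4/9)*(-4))*g + g = (8/9 - ⅑*16 - 16/9)*g + g = (8/9 - 16/9 - 16/9)*g + g = -8*g/3 + g = -5*g/3)
E(U, S(-5, 1))*111 = -5/3*43/6*111 = -215/18*111 = -7955/6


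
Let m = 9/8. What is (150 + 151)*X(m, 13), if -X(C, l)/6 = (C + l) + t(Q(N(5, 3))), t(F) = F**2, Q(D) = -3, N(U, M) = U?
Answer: -167055/4 ≈ -41764.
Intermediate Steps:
m = 9/8 (m = 9*(1/8) = 9/8 ≈ 1.1250)
X(C, l) = -54 - 6*C - 6*l (X(C, l) = -6*((C + l) + (-3)**2) = -6*((C + l) + 9) = -6*(9 + C + l) = -54 - 6*C - 6*l)
(150 + 151)*X(m, 13) = (150 + 151)*(-54 - 6*9/8 - 6*13) = 301*(-54 - 27/4 - 78) = 301*(-555/4) = -167055/4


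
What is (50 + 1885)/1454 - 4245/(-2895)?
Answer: 784937/280622 ≈ 2.7971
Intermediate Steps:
(50 + 1885)/1454 - 4245/(-2895) = 1935*(1/1454) - 4245*(-1/2895) = 1935/1454 + 283/193 = 784937/280622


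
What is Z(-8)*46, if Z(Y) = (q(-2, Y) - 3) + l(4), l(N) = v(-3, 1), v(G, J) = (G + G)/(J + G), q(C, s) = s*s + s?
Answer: 2576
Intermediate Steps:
q(C, s) = s + s² (q(C, s) = s² + s = s + s²)
v(G, J) = 2*G/(G + J) (v(G, J) = (2*G)/(G + J) = 2*G/(G + J))
l(N) = 3 (l(N) = 2*(-3)/(-3 + 1) = 2*(-3)/(-2) = 2*(-3)*(-½) = 3)
Z(Y) = Y*(1 + Y) (Z(Y) = (Y*(1 + Y) - 3) + 3 = (-3 + Y*(1 + Y)) + 3 = Y*(1 + Y))
Z(-8)*46 = -8*(1 - 8)*46 = -8*(-7)*46 = 56*46 = 2576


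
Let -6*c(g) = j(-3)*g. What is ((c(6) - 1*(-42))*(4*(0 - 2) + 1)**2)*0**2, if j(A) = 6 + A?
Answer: 0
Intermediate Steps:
c(g) = -g/2 (c(g) = -(6 - 3)*g/6 = -g/2)
((c(6) - 1*(-42))*(4*(0 - 2) + 1)**2)*0**2 = ((-1/2*6 - 1*(-42))*(4*(0 - 2) + 1)**2)*0**2 = ((-3 + 42)*(4*(-2) + 1)**2)*0 = (39*(-8 + 1)**2)*0 = (39*(-7)**2)*0 = (39*49)*0 = 1911*0 = 0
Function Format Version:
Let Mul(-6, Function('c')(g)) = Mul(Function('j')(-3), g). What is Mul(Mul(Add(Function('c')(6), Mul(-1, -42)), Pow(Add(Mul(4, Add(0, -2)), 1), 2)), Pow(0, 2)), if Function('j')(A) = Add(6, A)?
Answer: 0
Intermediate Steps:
Function('c')(g) = Mul(Rational(-1, 2), g) (Function('c')(g) = Mul(Rational(-1, 6), Mul(Add(6, -3), g)) = Mul(Rational(-1, 6), Mul(3, g)) = Mul(Rational(-1, 2), g))
Mul(Mul(Add(Function('c')(6), Mul(-1, -42)), Pow(Add(Mul(4, Add(0, -2)), 1), 2)), Pow(0, 2)) = Mul(Mul(Add(Mul(Rational(-1, 2), 6), Mul(-1, -42)), Pow(Add(Mul(4, Add(0, -2)), 1), 2)), Pow(0, 2)) = Mul(Mul(Add(-3, 42), Pow(Add(Mul(4, -2), 1), 2)), 0) = Mul(Mul(39, Pow(Add(-8, 1), 2)), 0) = Mul(Mul(39, Pow(-7, 2)), 0) = Mul(Mul(39, 49), 0) = Mul(1911, 0) = 0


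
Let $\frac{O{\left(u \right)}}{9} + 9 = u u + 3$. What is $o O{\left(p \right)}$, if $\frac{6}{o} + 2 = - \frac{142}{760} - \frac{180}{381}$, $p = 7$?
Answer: $- \frac{37353240}{42779} \approx -873.17$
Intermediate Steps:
$O{\left(u \right)} = -54 + 9 u^{2}$ ($O{\left(u \right)} = -81 + 9 \left(u u + 3\right) = -81 + 9 \left(u^{2} + 3\right) = -81 + 9 \left(3 + u^{2}\right) = -81 + \left(27 + 9 u^{2}\right) = -54 + 9 u^{2}$)
$o = - \frac{96520}{42779}$ ($o = \frac{6}{-2 - \left(\frac{60}{127} + \frac{71}{380}\right)} = \frac{6}{-2 - \frac{31817}{48260}} = \frac{6}{- \frac{128337}{48260}} = 6 \left(- \frac{48260}{128337}\right) = - \frac{96520}{42779} \approx -2.2562$)
$o O{\left(p \right)} = - \frac{96520 \left(-54 + 9 \cdot 7^{2}\right)}{42779} = - \frac{96520 \left(-54 + 9 \cdot 49\right)}{42779} = - \frac{96520 \left(-54 + 441\right)}{42779} = \left(- \frac{96520}{42779}\right) 387 = - \frac{37353240}{42779}$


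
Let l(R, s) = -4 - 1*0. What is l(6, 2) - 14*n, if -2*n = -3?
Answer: -25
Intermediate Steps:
n = 3/2 (n = -1/2*(-3) = 3/2 ≈ 1.5000)
l(R, s) = -4 (l(R, s) = -4 + 0 = -4)
l(6, 2) - 14*n = -4 - 14*3/2 = -4 - 21 = -25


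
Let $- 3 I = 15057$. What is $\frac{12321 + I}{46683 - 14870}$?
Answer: $\frac{7302}{31813} \approx 0.22953$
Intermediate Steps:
$I = -5019$ ($I = \left(- \frac{1}{3}\right) 15057 = -5019$)
$\frac{12321 + I}{46683 - 14870} = \frac{12321 - 5019}{46683 - 14870} = \frac{7302}{31813}$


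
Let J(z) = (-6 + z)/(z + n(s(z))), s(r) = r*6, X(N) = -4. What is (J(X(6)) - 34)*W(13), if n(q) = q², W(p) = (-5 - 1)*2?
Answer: 58374/143 ≈ 408.21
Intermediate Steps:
s(r) = 6*r
W(p) = -12 (W(p) = -6*2 = -12)
J(z) = (-6 + z)/(z + 36*z²) (J(z) = (-6 + z)/(z + (6*z)²) = (-6 + z)/(z + 36*z²))
(J(X(6)) - 34)*W(13) = ((-6 - 4)/((-4)*(1 + 36*(-4))) - 34)*(-12) = (-¼*(-10)/(1 - 144) - 34)*(-12) = (-¼*(-10)/(-143) - 34)*(-12) = (-¼*(-1/143)*(-10) - 34)*(-12) = (-5/286 - 34)*(-12) = -9729/286*(-12) = 58374/143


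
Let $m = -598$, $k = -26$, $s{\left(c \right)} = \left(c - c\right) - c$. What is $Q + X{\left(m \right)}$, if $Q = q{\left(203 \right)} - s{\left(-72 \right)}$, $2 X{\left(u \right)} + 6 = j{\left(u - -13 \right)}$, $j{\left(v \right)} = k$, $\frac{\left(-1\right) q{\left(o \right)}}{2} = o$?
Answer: $-494$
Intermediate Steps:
$q{\left(o \right)} = - 2 o$
$s{\left(c \right)} = - c$ ($s{\left(c \right)} = 0 - c = - c$)
$j{\left(v \right)} = -26$
$X{\left(u \right)} = -16$ ($X{\left(u \right)} = -3 + \frac{1}{2} \left(-26\right) = -3 - 13 = -16$)
$Q = -478$ ($Q = \left(-2\right) 203 - \left(-1\right) \left(-72\right) = -406 - 72 = -478$)
$Q + X{\left(m \right)} = -478 - 16 = -494$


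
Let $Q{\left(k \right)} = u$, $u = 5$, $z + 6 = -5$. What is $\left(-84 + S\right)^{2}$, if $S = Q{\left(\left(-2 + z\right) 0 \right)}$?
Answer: $6241$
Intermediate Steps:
$z = -11$ ($z = -6 - 5 = -11$)
$Q{\left(k \right)} = 5$
$S = 5$
$\left(-84 + S\right)^{2} = \left(-84 + 5\right)^{2} = \left(-79\right)^{2} = 6241$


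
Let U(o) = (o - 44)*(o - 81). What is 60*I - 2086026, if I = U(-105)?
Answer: -423186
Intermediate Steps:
U(o) = (-81 + o)*(-44 + o) (U(o) = (-44 + o)*(-81 + o) = (-81 + o)*(-44 + o))
I = 27714 (I = 3564 + (-105)² - 125*(-105) = 3564 + 11025 + 13125 = 27714)
60*I - 2086026 = 60*27714 - 2086026 = 1662840 - 2086026 = -423186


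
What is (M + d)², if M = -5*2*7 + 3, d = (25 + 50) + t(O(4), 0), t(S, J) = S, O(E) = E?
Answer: 144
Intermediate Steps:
d = 79 (d = (25 + 50) + 4 = 75 + 4 = 79)
M = -67 (M = -10*7 + 3 = -70 + 3 = -67)
(M + d)² = (-67 + 79)² = 12² = 144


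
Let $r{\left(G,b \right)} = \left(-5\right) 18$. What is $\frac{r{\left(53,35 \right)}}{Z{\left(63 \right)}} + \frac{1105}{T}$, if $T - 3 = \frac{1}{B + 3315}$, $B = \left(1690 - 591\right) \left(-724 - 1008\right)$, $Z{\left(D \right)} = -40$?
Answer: $\frac{4224990191}{11400916} \approx 370.58$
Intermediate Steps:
$r{\left(G,b \right)} = -90$
$B = -1903468$ ($B = 1099 \left(-1732\right) = -1903468$)
$T = \frac{5700458}{1900153}$ ($T = 3 + \frac{1}{-1903468 + 3315} = 3 + \frac{1}{-1900153} = 3 - \frac{1}{1900153} = \frac{5700458}{1900153} \approx 3.0$)
$\frac{r{\left(53,35 \right)}}{Z{\left(63 \right)}} + \frac{1105}{T} = - \frac{90}{-40} + \frac{1105}{\frac{5700458}{1900153}} = \left(-90\right) \left(- \frac{1}{40}\right) + 1105 \cdot \frac{1900153}{5700458} = \frac{9}{4} + \frac{2099669065}{5700458} = \frac{4224990191}{11400916}$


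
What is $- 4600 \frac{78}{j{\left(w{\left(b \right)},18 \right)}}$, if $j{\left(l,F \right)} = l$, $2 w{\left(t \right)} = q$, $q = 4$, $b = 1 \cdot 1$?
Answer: $-179400$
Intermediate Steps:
$b = 1$
$w{\left(t \right)} = 2$ ($w{\left(t \right)} = \frac{1}{2} \cdot 4 = 2$)
$- 4600 \frac{78}{j{\left(w{\left(b \right)},18 \right)}} = - 4600 \cdot \frac{78}{2} = - 4600 \cdot 78 \cdot \frac{1}{2} = \left(-4600\right) 39 = -179400$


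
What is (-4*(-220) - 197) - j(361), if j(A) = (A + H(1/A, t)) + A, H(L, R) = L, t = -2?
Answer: -14080/361 ≈ -39.003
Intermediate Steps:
j(A) = 1/A + 2*A (j(A) = (A + 1/A) + A = 1/A + 2*A)
(-4*(-220) - 197) - j(361) = (-4*(-220) - 197) - (1/361 + 2*361) = (880 - 197) - (1/361 + 722) = 683 - 1*260643/361 = 683 - 260643/361 = -14080/361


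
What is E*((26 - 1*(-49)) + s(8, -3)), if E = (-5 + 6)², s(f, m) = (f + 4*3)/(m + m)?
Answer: 215/3 ≈ 71.667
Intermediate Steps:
s(f, m) = (12 + f)/(2*m) (s(f, m) = (f + 12)/((2*m)) = (12 + f)*(1/(2*m)) = (12 + f)/(2*m))
E = 1 (E = 1² = 1)
E*((26 - 1*(-49)) + s(8, -3)) = 1*((26 - 1*(-49)) + (½)*(12 + 8)/(-3)) = 1*((26 + 49) + (½)*(-⅓)*20) = 1*(75 - 10/3) = 1*(215/3) = 215/3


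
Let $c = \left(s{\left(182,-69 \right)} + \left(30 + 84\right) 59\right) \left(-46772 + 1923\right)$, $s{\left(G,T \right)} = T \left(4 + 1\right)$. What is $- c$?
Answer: $286181469$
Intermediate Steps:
$s{\left(G,T \right)} = 5 T$ ($s{\left(G,T \right)} = T 5 = 5 T$)
$c = -286181469$ ($c = \left(5 \left(-69\right) + \left(30 + 84\right) 59\right) \left(-46772 + 1923\right) = \left(-345 + 114 \cdot 59\right) \left(-44849\right) = \left(-345 + 6726\right) \left(-44849\right) = 6381 \left(-44849\right) = -286181469$)
$- c = \left(-1\right) \left(-286181469\right) = 286181469$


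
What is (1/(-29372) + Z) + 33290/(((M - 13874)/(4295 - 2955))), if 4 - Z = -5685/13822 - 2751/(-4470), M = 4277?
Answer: -962933813556146857/207332860739340 ≈ -4644.4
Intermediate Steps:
Z = 19543749/5148695 (Z = 4 - (-5685/13822 - 2751/(-4470)) = 4 - (-5685*1/13822 - 2751*(-1/4470)) = 4 - (-5685/13822 + 917/1490) = 4 - 1*1051031/5148695 = 4 - 1051031/5148695 = 19543749/5148695 ≈ 3.7959)
(1/(-29372) + Z) + 33290/(((M - 13874)/(4295 - 2955))) = (1/(-29372) + 19543749/5148695) + 33290/(((4277 - 13874)/(4295 - 2955))) = (-1/29372 + 19543749/5148695) + 33290/((-9597/1340)) = 574033846933/151227469540 + 33290/((-9597*1/1340)) = 574033846933/151227469540 + 33290/(-9597/1340) = 574033846933/151227469540 + 33290*(-1340/9597) = 574033846933/151227469540 - 44608600/9597 = -962933813556146857/207332860739340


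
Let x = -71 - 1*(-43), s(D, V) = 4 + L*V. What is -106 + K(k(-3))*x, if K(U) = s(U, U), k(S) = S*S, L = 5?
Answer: -1478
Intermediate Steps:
k(S) = S²
s(D, V) = 4 + 5*V
K(U) = 4 + 5*U
x = -28 (x = -71 + 43 = -28)
-106 + K(k(-3))*x = -106 + (4 + 5*(-3)²)*(-28) = -106 + (4 + 5*9)*(-28) = -106 + (4 + 45)*(-28) = -106 + 49*(-28) = -106 - 1372 = -1478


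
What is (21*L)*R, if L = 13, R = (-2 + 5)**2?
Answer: 2457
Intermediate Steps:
R = 9 (R = 3**2 = 9)
(21*L)*R = (21*13)*9 = 273*9 = 2457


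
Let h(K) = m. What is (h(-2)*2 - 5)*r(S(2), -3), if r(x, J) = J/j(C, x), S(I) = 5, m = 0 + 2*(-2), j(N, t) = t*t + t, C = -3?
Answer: 13/10 ≈ 1.3000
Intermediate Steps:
j(N, t) = t + t² (j(N, t) = t² + t = t + t²)
m = -4 (m = 0 - 4 = -4)
r(x, J) = J/(x*(1 + x)) (r(x, J) = J/((x*(1 + x))) = J*(1/(x*(1 + x))) = J/(x*(1 + x)))
h(K) = -4
(h(-2)*2 - 5)*r(S(2), -3) = (-4*2 - 5)*(-3/(5*(1 + 5))) = (-8 - 5)*(-3*⅕/6) = -(-39)/(5*6) = -13*(-⅒) = 13/10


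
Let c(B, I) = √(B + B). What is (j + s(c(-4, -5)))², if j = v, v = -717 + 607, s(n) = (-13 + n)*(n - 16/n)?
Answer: 5788 + 20904*I*√2 ≈ 5788.0 + 29563.0*I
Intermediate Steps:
c(B, I) = √2*√B (c(B, I) = √(2*B) = √2*√B)
v = -110
j = -110
(j + s(c(-4, -5)))² = (-110 + (-16 + (√2*√(-4))² - 13*√2*√(-4) + 208/((√2*√(-4)))))² = (-110 + (-16 + (√2*(2*I))² - 13*√2*2*I + 208/((√2*(2*I)))))² = (-110 + (-16 + (2*I*√2)² - 26*I*√2 + 208/((2*I*√2))))² = (-110 + (-16 - 8 - 26*I*√2 + 208*(-I*√2/4)))² = (-110 + (-16 - 8 - 26*I*√2 - 52*I*√2))² = (-110 + (-24 - 78*I*√2))² = (-134 - 78*I*√2)²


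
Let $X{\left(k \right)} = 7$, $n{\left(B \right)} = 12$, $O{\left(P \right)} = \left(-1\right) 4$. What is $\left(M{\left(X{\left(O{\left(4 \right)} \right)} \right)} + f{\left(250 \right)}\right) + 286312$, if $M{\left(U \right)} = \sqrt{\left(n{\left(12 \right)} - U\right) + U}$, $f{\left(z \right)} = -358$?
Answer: $285954 + 2 \sqrt{3} \approx 2.8596 \cdot 10^{5}$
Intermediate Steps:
$O{\left(P \right)} = -4$
$M{\left(U \right)} = 2 \sqrt{3}$ ($M{\left(U \right)} = \sqrt{\left(12 - U\right) + U} = \sqrt{12} = 2 \sqrt{3}$)
$\left(M{\left(X{\left(O{\left(4 \right)} \right)} \right)} + f{\left(250 \right)}\right) + 286312 = \left(2 \sqrt{3} - 358\right) + 286312 = \left(-358 + 2 \sqrt{3}\right) + 286312 = 285954 + 2 \sqrt{3}$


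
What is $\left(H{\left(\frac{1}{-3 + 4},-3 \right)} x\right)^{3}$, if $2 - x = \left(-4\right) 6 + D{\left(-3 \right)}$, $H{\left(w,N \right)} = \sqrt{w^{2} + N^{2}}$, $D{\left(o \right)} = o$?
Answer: $243890 \sqrt{10} \approx 7.7125 \cdot 10^{5}$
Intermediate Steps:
$H{\left(w,N \right)} = \sqrt{N^{2} + w^{2}}$
$x = 29$ ($x = 2 - \left(\left(-4\right) 6 - 3\right) = 2 - \left(-24 - 3\right) = 2 - -27 = 2 + 27 = 29$)
$\left(H{\left(\frac{1}{-3 + 4},-3 \right)} x\right)^{3} = \left(\sqrt{\left(-3\right)^{2} + \left(\frac{1}{-3 + 4}\right)^{2}} \cdot 29\right)^{3} = \left(\sqrt{9 + \left(1^{-1}\right)^{2}} \cdot 29\right)^{3} = \left(\sqrt{9 + 1^{2}} \cdot 29\right)^{3} = \left(\sqrt{9 + 1} \cdot 29\right)^{3} = \left(\sqrt{10} \cdot 29\right)^{3} = \left(29 \sqrt{10}\right)^{3} = 243890 \sqrt{10}$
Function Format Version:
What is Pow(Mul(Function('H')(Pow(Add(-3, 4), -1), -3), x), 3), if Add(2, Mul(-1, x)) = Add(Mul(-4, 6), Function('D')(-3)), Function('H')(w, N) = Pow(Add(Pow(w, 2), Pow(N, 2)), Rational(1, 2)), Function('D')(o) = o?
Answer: Mul(243890, Pow(10, Rational(1, 2))) ≈ 7.7125e+5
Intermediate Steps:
Function('H')(w, N) = Pow(Add(Pow(N, 2), Pow(w, 2)), Rational(1, 2))
x = 29 (x = Add(2, Mul(-1, Add(Mul(-4, 6), -3))) = Add(2, Mul(-1, Add(-24, -3))) = Add(2, Mul(-1, -27)) = Add(2, 27) = 29)
Pow(Mul(Function('H')(Pow(Add(-3, 4), -1), -3), x), 3) = Pow(Mul(Pow(Add(Pow(-3, 2), Pow(Pow(Add(-3, 4), -1), 2)), Rational(1, 2)), 29), 3) = Pow(Mul(Pow(Add(9, Pow(Pow(1, -1), 2)), Rational(1, 2)), 29), 3) = Pow(Mul(Pow(Add(9, Pow(1, 2)), Rational(1, 2)), 29), 3) = Pow(Mul(Pow(Add(9, 1), Rational(1, 2)), 29), 3) = Pow(Mul(Pow(10, Rational(1, 2)), 29), 3) = Pow(Mul(29, Pow(10, Rational(1, 2))), 3) = Mul(243890, Pow(10, Rational(1, 2)))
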